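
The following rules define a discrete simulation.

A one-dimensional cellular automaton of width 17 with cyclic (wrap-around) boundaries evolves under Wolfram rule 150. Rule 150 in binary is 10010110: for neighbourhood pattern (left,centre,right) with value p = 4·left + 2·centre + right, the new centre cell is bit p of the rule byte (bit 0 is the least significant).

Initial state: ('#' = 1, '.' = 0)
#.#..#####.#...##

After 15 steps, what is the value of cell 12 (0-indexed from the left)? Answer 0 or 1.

0) #.#..#####.#...##
1) ..###.###..##.#.#
2) ##.#...#.##...#.#
3) #..##.##...#.##..
4) ###.....#.##...##
5) ##.#...##...#.#.#
6) #..##.#..#.##.#..
7) ###...####....###
8) ##.#.#.##.#..#.##
9) #..#.#....####..#
10) .###.##..#.##.##.
11) #.#....###......#
12) ..##..#.#.#....#.
13) .#..###.#.##..###
14) .###.#..#...##.#.
15) #.#..#####.#...##

0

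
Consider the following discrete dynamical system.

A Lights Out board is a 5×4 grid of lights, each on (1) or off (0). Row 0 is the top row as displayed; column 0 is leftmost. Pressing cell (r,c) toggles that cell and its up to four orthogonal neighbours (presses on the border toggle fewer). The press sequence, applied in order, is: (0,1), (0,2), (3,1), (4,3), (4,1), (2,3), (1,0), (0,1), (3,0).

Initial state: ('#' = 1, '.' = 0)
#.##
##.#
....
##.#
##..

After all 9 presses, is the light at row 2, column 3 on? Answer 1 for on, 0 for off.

k=0  #.##
##.#
....
##.#
##..
k=1  .#.#
#..#
....
##.#
##..
k=2  ..#.
#.##
....
##.#
##..
k=3  ..#.
#.##
.#..
..##
#...
k=4  ..#.
#.##
.#..
..#.
#.##
k=5  ..#.
#.##
.#..
.##.
.#.#
k=6  ..#.
#.#.
.###
.###
.#.#
k=7  #.#.
.##.
####
.###
.#.#
k=8  .#..
..#.
####
.###
.#.#
k=9  .#..
..#.
.###
#.##
##.#

1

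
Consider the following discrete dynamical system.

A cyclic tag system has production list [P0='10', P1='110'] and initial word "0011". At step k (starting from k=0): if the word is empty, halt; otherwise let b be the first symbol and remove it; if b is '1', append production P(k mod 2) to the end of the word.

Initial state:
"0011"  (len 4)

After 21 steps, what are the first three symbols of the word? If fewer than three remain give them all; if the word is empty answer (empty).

011

t=0: "0011"  (len 4)
t=1: "011"  (len 3)
t=2: "11"  (len 2)
t=3: "110"  (len 3)
t=4: "10110"  (len 5)
t=5: "011010"  (len 6)
t=6: "11010"  (len 5)
t=7: "101010"  (len 6)
t=8: "01010110"  (len 8)
t=9: "1010110"  (len 7)
t=10: "010110110"  (len 9)
t=11: "10110110"  (len 8)
t=12: "0110110110"  (len 10)
t=13: "110110110"  (len 9)
t=14: "10110110110"  (len 11)
t=15: "011011011010"  (len 12)
t=16: "11011011010"  (len 11)
t=17: "101101101010"  (len 12)
t=18: "01101101010110"  (len 14)
t=19: "1101101010110"  (len 13)
t=20: "101101010110110"  (len 15)
t=21: "0110101011011010"  (len 16)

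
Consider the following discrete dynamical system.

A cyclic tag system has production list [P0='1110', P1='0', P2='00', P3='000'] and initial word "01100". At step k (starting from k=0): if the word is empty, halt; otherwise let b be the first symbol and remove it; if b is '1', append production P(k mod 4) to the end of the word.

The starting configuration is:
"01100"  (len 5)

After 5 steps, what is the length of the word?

[0] "01100"  (len 5)
[1] "1100"  (len 4)
[2] "1000"  (len 4)
[3] "00000"  (len 5)
[4] "0000"  (len 4)
[5] "000"  (len 3)

3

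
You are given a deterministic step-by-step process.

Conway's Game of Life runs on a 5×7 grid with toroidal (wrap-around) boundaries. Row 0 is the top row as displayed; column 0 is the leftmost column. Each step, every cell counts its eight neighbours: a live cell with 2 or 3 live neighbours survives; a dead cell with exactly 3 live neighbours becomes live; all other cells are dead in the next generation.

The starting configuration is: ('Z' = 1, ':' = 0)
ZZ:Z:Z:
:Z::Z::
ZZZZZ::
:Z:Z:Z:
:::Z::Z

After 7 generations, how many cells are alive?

30

k=0  ZZ:Z:Z:
:Z::Z::
ZZZZZ::
:Z:Z:Z:
:::Z::Z
k=1  ZZ:Z:ZZ
:::::ZZ
Z::::Z:
:Z:::ZZ
:Z:Z:ZZ
k=2  :Z:::::
:Z:::::
Z:::Z::
:ZZ::::
:Z:::::
k=3  ZZZ::::
ZZ:::::
Z:Z::::
ZZZ::::
ZZ:::::
k=4  ::Z:::Z
::::::Z
::Z:::Z
::Z:::Z
::::::Z
k=5  Z::::ZZ
Z::::ZZ
Z::::ZZ
Z::::ZZ
Z::::ZZ
k=6  :Z::Z::
:Z::Z::
:Z::Z::
:Z::Z::
:Z::Z::
k=7  ZZZZZZ:
ZZZZZZ:
ZZZZZZ:
ZZZZZZ:
ZZZZZZ:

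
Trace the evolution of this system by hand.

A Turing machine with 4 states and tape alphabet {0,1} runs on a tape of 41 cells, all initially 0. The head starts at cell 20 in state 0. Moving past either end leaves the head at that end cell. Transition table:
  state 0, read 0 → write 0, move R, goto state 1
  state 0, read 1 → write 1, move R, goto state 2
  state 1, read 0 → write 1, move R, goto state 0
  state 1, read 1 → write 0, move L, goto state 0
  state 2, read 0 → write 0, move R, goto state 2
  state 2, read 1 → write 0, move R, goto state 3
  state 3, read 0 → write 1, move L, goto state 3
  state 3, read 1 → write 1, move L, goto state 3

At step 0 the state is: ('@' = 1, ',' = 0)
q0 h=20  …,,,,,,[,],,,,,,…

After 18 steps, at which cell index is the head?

38

k=0  q0 h=20  …,,,,,,[,],,,,,,…
k=1  q1 h=21  …,,,,,,[,],,,,,,…
k=2  q0 h=22  …,,,,,@[,],,,,,,…
k=3  q1 h=23  …,,,,@,[,],,,,,,…
k=4  q0 h=24  …,,,@,@[,],,,,,,…
k=5  q1 h=25  …,,@,@,[,],,,,,,…
k=6  q0 h=26  …,@,@,@[,],,,,,,…
k=7  q1 h=27  …@,@,@,[,],,,,,,…
k=8  q0 h=28  …,@,@,@[,],,,,,,…
k=9  q1 h=29  …@,@,@,[,],,,,,,…
k=10  q0 h=30  …,@,@,@[,],,,,,,…
k=11  q1 h=31  …@,@,@,[,],,,,,,…
k=12  q0 h=32  …,@,@,@[,],,,,,,…
k=13  q1 h=33  …@,@,@,[,],,,,,,…
k=14  q0 h=34  …,@,@,@[,],,,,,,|
k=15  q1 h=35  …@,@,@,[,],,,,,|
k=16  q0 h=36  …,@,@,@[,],,,,|
k=17  q1 h=37  …@,@,@,[,],,,|
k=18  q0 h=38  …,@,@,@[,],,|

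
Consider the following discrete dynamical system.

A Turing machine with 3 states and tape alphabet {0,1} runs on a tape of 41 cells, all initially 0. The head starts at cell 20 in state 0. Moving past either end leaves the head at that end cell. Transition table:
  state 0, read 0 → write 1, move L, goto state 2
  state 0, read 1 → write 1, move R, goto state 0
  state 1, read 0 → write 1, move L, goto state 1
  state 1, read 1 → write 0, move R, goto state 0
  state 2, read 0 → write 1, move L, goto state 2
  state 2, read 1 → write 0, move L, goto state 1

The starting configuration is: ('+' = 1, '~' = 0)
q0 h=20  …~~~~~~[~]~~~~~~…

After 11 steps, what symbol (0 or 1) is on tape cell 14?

gen 0: q0 h=20  …~~~~~~[~]~~~~~~…
gen 1: q2 h=19  …~~~~~~[~]+~~~~~…
gen 2: q2 h=18  …~~~~~~[~]++~~~~…
gen 3: q2 h=17  …~~~~~~[~]+++~~~…
gen 4: q2 h=16  …~~~~~~[~]++++~~…
gen 5: q2 h=15  …~~~~~~[~]+++++~…
gen 6: q2 h=14  …~~~~~~[~]++++++…
gen 7: q2 h=13  …~~~~~~[~]++++++…
gen 8: q2 h=12  …~~~~~~[~]++++++…
gen 9: q2 h=11  …~~~~~~[~]++++++…
gen 10: q2 h=10  …~~~~~~[~]++++++…
gen 11: q2 h= 9  …~~~~~~[~]++++++…

1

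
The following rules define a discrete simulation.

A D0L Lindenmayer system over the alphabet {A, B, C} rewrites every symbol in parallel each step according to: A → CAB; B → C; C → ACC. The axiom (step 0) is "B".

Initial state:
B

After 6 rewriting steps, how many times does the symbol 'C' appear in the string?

t=0: B
t=1: C
t=2: ACC
t=3: CABACCACC
t=4: ACCCABCCABACCACCCABACCACC
t=5: CABACCACCACCCABCACCACCCABCCABACCACCCABACCACCACCCABCCABACCACCCABACCACC
t=6: ACCCABCCABACCACCCABACCACCCABACCACCACCCABCACCCABACCACCCABAC…CCABCACCACCCABCCABACCACCCABACCACCACCCABCCABACCACCCABACCACC  (len 191)

108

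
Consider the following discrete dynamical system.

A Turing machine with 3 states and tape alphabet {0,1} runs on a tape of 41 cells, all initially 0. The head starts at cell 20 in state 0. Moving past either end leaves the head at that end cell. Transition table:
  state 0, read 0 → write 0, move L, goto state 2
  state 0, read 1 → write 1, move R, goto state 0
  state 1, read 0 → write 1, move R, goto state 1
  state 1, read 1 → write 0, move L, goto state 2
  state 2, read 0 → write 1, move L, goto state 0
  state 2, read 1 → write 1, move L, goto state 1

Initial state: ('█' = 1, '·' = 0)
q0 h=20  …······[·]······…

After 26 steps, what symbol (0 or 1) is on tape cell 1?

gen 0: q0 h=20  …······[·]······…
gen 1: q2 h=19  …······[·]······…
gen 2: q0 h=18  …······[·]█·····…
gen 3: q2 h=17  …······[·]·█····…
gen 4: q0 h=16  …······[·]█·█···…
gen 5: q2 h=15  …······[·]·█·█··…
gen 6: q0 h=14  …······[·]█·█·█·…
gen 7: q2 h=13  …······[·]·█·█·█…
gen 8: q0 h=12  …······[·]█·█·█·…
gen 9: q2 h=11  …······[·]·█·█·█…
gen 10: q0 h=10  …······[·]█·█·█·…
gen 11: q2 h= 9  …······[·]·█·█·█…
gen 12: q0 h= 8  …······[·]█·█·█·…
gen 13: q2 h= 7  …······[·]·█·█·█…
gen 14: q0 h= 6  |······[·]█·█·█·…
gen 15: q2 h= 5  |·····[·]·█·█·█…
gen 16: q0 h= 4  |····[·]█·█·█·…
gen 17: q2 h= 3  |···[·]·█·█·█…
gen 18: q0 h= 2  |··[·]█·█·█·…
gen 19: q2 h= 1  |·[·]·█·█·█…
gen 20: q0 h= 0  |[·]█·█·█·…
gen 21: q2 h= 0  |[·]█·█·█·…
gen 22: q0 h= 0  |[█]█·█·█·…
gen 23: q0 h= 1  |█[█]·█·█·█…
gen 24: q0 h= 2  |██[·]█·█·█·…
gen 25: q2 h= 1  |█[█]·█·█·█…
gen 26: q1 h= 0  |[█]█·█·█·…

1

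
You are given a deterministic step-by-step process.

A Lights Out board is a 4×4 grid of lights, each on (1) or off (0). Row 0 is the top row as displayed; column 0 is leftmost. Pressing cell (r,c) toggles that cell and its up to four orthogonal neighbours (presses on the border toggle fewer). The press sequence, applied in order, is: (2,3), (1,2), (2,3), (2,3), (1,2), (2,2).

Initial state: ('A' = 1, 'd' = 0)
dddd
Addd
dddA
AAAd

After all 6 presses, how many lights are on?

0) dddd
Addd
dddA
AAAd
1) dddd
AddA
ddAd
AAAA
2) ddAd
AAAd
dddd
AAAA
3) ddAd
AAAA
ddAA
AAAd
4) ddAd
AAAd
dddd
AAAA
5) dddd
AddA
ddAd
AAAA
6) dddd
AdAA
dAdA
AAdA

8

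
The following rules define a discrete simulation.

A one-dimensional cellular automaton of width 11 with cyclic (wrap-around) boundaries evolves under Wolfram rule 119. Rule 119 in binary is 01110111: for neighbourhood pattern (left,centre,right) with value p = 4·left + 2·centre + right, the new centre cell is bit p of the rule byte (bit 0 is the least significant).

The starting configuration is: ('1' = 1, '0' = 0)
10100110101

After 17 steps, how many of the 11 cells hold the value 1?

9

k=0  10100110101
k=1  11111011110
k=2  00001100011
k=3  11110111101
k=4  00011000110
k=5  11101111011
k=6  00110001100
k=7  11011110111
k=8  01100011000
k=9  10111101111
k=10  11000110000
k=11  01111011111
k=12  10001100001
k=13  11110111110
k=14  00011000011
k=15  11101111101
k=16  00110000110
k=17  11011111011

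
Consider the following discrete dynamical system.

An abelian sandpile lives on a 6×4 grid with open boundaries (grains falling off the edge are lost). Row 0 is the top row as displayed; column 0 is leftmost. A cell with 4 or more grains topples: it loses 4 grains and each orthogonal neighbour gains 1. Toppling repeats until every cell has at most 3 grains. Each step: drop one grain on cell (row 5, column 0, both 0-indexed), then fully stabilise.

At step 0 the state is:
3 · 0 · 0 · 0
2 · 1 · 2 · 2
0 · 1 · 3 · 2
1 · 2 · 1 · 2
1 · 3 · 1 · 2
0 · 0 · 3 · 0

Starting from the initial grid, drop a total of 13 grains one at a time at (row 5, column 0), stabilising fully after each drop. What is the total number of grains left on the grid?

[0] 3 · 0 · 0 · 0
2 · 1 · 2 · 2
0 · 1 · 3 · 2
1 · 2 · 1 · 2
1 · 3 · 1 · 2
0 · 0 · 3 · 0
[1] 3 · 0 · 0 · 0
2 · 1 · 2 · 2
0 · 1 · 3 · 2
1 · 2 · 1 · 2
1 · 3 · 1 · 2
1 · 0 · 3 · 0
[2] 3 · 0 · 0 · 0
2 · 1 · 2 · 2
0 · 1 · 3 · 2
1 · 2 · 1 · 2
1 · 3 · 1 · 2
2 · 0 · 3 · 0
[3] 3 · 0 · 0 · 0
2 · 1 · 2 · 2
0 · 1 · 3 · 2
1 · 2 · 1 · 2
1 · 3 · 1 · 2
3 · 0 · 3 · 0
[4] 3 · 0 · 0 · 0
2 · 1 · 2 · 2
0 · 1 · 3 · 2
1 · 2 · 1 · 2
2 · 3 · 1 · 2
0 · 1 · 3 · 0
[5] 3 · 0 · 0 · 0
2 · 1 · 2 · 2
0 · 1 · 3 · 2
1 · 2 · 1 · 2
2 · 3 · 1 · 2
1 · 1 · 3 · 0
[6] 3 · 0 · 0 · 0
2 · 1 · 2 · 2
0 · 1 · 3 · 2
1 · 2 · 1 · 2
2 · 3 · 1 · 2
2 · 1 · 3 · 0
[7] 3 · 0 · 0 · 0
2 · 1 · 2 · 2
0 · 1 · 3 · 2
1 · 2 · 1 · 2
2 · 3 · 1 · 2
3 · 1 · 3 · 0
[8] 3 · 0 · 0 · 0
2 · 1 · 2 · 2
0 · 1 · 3 · 2
1 · 2 · 1 · 2
3 · 3 · 1 · 2
0 · 2 · 3 · 0
[9] 3 · 0 · 0 · 0
2 · 1 · 2 · 2
0 · 1 · 3 · 2
1 · 2 · 1 · 2
3 · 3 · 1 · 2
1 · 2 · 3 · 0
[10] 3 · 0 · 0 · 0
2 · 1 · 2 · 2
0 · 1 · 3 · 2
1 · 2 · 1 · 2
3 · 3 · 1 · 2
2 · 2 · 3 · 0
[11] 3 · 0 · 0 · 0
2 · 1 · 2 · 2
0 · 1 · 3 · 2
1 · 2 · 1 · 2
3 · 3 · 1 · 2
3 · 2 · 3 · 0
[12] 3 · 0 · 0 · 0
2 · 1 · 2 · 2
0 · 1 · 3 · 2
2 · 3 · 1 · 2
1 · 1 · 3 · 2
2 · 1 · 0 · 1
[13] 3 · 0 · 0 · 0
2 · 1 · 2 · 2
0 · 1 · 3 · 2
2 · 3 · 1 · 2
1 · 1 · 3 · 2
3 · 1 · 0 · 1

36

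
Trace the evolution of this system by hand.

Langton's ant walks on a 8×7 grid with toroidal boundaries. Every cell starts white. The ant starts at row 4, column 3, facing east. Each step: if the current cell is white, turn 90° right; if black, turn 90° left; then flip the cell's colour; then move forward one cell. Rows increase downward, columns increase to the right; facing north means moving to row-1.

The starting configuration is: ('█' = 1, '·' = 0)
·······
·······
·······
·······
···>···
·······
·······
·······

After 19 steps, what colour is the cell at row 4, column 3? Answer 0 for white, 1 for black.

step 0: ·······
·······
·······
·······
···>···
·······
·······
·······
step 1: ·······
·······
·······
·······
···█···
···v···
·······
·······
step 2: ·······
·······
·······
·······
···█···
··<█···
·······
·······
step 3: ·······
·······
·······
·······
··^█···
··██···
·······
·······
step 4: ·······
·······
·······
·······
··█>···
··██···
·······
·······
step 5: ·······
·······
·······
···^···
··█····
··██···
·······
·······
step 6: ·······
·······
·······
···█>··
··█····
··██···
·······
·······
step 7: ·······
·······
·······
···██··
··█·v··
··██···
·······
·······
step 8: ·······
·······
·······
···██··
··█<█··
··██···
·······
·······
step 9: ·······
·······
·······
···^█··
··███··
··██···
·······
·······
step 10: ·······
·······
·······
··<·█··
··███··
··██···
·······
·······
step 11: ·······
·······
··^····
··█·█··
··███··
··██···
·······
·······
step 12: ·······
·······
··█>···
··█·█··
··███··
··██···
·······
·······
step 13: ·······
·······
··██···
··█v█··
··███··
··██···
·······
·······
step 14: ·······
·······
··██···
··<██··
··███··
··██···
·······
·······
step 15: ·······
·······
··██···
···██··
··v██··
··██···
·······
·······
step 16: ·······
·······
··██···
···██··
···>█··
··██···
·······
·······
step 17: ·······
·······
··██···
···^█··
····█··
··██···
·······
·······
step 18: ·······
·······
··██···
··<·█··
····█··
··██···
·······
·······
step 19: ·······
·······
··^█···
··█·█··
····█··
··██···
·······
·······

0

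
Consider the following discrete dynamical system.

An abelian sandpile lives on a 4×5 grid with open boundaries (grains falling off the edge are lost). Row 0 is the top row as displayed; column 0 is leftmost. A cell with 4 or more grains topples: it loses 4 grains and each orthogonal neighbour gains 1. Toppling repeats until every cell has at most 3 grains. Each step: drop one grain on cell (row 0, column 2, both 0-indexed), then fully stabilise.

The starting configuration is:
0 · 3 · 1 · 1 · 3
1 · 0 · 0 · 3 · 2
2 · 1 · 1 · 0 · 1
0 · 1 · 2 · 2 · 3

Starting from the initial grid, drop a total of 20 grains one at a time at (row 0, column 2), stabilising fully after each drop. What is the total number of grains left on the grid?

34

step 0: 0 · 3 · 1 · 1 · 3
1 · 0 · 0 · 3 · 2
2 · 1 · 1 · 0 · 1
0 · 1 · 2 · 2 · 3
step 1: 0 · 3 · 2 · 1 · 3
1 · 0 · 0 · 3 · 2
2 · 1 · 1 · 0 · 1
0 · 1 · 2 · 2 · 3
step 2: 0 · 3 · 3 · 1 · 3
1 · 0 · 0 · 3 · 2
2 · 1 · 1 · 0 · 1
0 · 1 · 2 · 2 · 3
step 3: 1 · 0 · 1 · 2 · 3
1 · 1 · 1 · 3 · 2
2 · 1 · 1 · 0 · 1
0 · 1 · 2 · 2 · 3
step 4: 1 · 0 · 2 · 2 · 3
1 · 1 · 1 · 3 · 2
2 · 1 · 1 · 0 · 1
0 · 1 · 2 · 2 · 3
step 5: 1 · 0 · 3 · 2 · 3
1 · 1 · 1 · 3 · 2
2 · 1 · 1 · 0 · 1
0 · 1 · 2 · 2 · 3
step 6: 1 · 1 · 0 · 3 · 3
1 · 1 · 2 · 3 · 2
2 · 1 · 1 · 0 · 1
0 · 1 · 2 · 2 · 3
step 7: 1 · 1 · 1 · 3 · 3
1 · 1 · 2 · 3 · 2
2 · 1 · 1 · 0 · 1
0 · 1 · 2 · 2 · 3
step 8: 1 · 1 · 2 · 3 · 3
1 · 1 · 2 · 3 · 2
2 · 1 · 1 · 0 · 1
0 · 1 · 2 · 2 · 3
step 9: 1 · 1 · 3 · 3 · 3
1 · 1 · 2 · 3 · 2
2 · 1 · 1 · 0 · 1
0 · 1 · 2 · 2 · 3
step 10: 1 · 2 · 2 · 2 · 1
1 · 2 · 0 · 2 · 0
2 · 1 · 2 · 1 · 2
0 · 1 · 2 · 2 · 3
step 11: 1 · 2 · 3 · 2 · 1
1 · 2 · 0 · 2 · 0
2 · 1 · 2 · 1 · 2
0 · 1 · 2 · 2 · 3
step 12: 1 · 3 · 0 · 3 · 1
1 · 2 · 1 · 2 · 0
2 · 1 · 2 · 1 · 2
0 · 1 · 2 · 2 · 3
step 13: 1 · 3 · 1 · 3 · 1
1 · 2 · 1 · 2 · 0
2 · 1 · 2 · 1 · 2
0 · 1 · 2 · 2 · 3
step 14: 1 · 3 · 2 · 3 · 1
1 · 2 · 1 · 2 · 0
2 · 1 · 2 · 1 · 2
0 · 1 · 2 · 2 · 3
step 15: 1 · 3 · 3 · 3 · 1
1 · 2 · 1 · 2 · 0
2 · 1 · 2 · 1 · 2
0 · 1 · 2 · 2 · 3
step 16: 2 · 0 · 2 · 0 · 2
1 · 3 · 2 · 3 · 0
2 · 1 · 2 · 1 · 2
0 · 1 · 2 · 2 · 3
step 17: 2 · 0 · 3 · 0 · 2
1 · 3 · 2 · 3 · 0
2 · 1 · 2 · 1 · 2
0 · 1 · 2 · 2 · 3
step 18: 2 · 1 · 0 · 1 · 2
1 · 3 · 3 · 3 · 0
2 · 1 · 2 · 1 · 2
0 · 1 · 2 · 2 · 3
step 19: 2 · 1 · 1 · 1 · 2
1 · 3 · 3 · 3 · 0
2 · 1 · 2 · 1 · 2
0 · 1 · 2 · 2 · 3
step 20: 2 · 1 · 2 · 1 · 2
1 · 3 · 3 · 3 · 0
2 · 1 · 2 · 1 · 2
0 · 1 · 2 · 2 · 3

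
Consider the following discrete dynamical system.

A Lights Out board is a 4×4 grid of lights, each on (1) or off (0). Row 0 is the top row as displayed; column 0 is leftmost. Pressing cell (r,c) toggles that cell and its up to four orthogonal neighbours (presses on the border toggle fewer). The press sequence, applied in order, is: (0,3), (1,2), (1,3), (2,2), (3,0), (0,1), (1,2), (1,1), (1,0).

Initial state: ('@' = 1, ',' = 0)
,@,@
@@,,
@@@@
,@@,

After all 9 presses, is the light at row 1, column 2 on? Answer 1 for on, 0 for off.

gen 0: ,@,@
@@,,
@@@@
,@@,
gen 1: ,@@,
@@,@
@@@@
,@@,
gen 2: ,@,,
@,@,
@@,@
,@@,
gen 3: ,@,@
@,,@
@@,,
,@@,
gen 4: ,@,@
@,@@
@,@@
,@,,
gen 5: ,@,@
@,@@
,,@@
@,,,
gen 6: @,@@
@@@@
,,@@
@,,,
gen 7: @,,@
@,,,
,,,@
@,,,
gen 8: @@,@
,@@,
,@,@
@,,,
gen 9: ,@,@
@,@,
@@,@
@,,,

1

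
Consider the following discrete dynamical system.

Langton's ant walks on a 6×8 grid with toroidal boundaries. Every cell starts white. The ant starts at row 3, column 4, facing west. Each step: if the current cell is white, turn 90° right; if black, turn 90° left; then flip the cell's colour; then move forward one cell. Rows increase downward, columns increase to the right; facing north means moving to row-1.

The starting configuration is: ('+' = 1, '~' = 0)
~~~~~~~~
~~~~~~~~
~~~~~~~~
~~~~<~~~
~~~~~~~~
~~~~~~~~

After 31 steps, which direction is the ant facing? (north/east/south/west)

[0] ~~~~~~~~
~~~~~~~~
~~~~~~~~
~~~~<~~~
~~~~~~~~
~~~~~~~~
[1] ~~~~~~~~
~~~~~~~~
~~~~^~~~
~~~~+~~~
~~~~~~~~
~~~~~~~~
[2] ~~~~~~~~
~~~~~~~~
~~~~+>~~
~~~~+~~~
~~~~~~~~
~~~~~~~~
[3] ~~~~~~~~
~~~~~~~~
~~~~++~~
~~~~+v~~
~~~~~~~~
~~~~~~~~
[4] ~~~~~~~~
~~~~~~~~
~~~~++~~
~~~~<+~~
~~~~~~~~
~~~~~~~~
[5] ~~~~~~~~
~~~~~~~~
~~~~++~~
~~~~~+~~
~~~~v~~~
~~~~~~~~
[6] ~~~~~~~~
~~~~~~~~
~~~~++~~
~~~~~+~~
~~~<+~~~
~~~~~~~~
[7] ~~~~~~~~
~~~~~~~~
~~~~++~~
~~~^~+~~
~~~++~~~
~~~~~~~~
[8] ~~~~~~~~
~~~~~~~~
~~~~++~~
~~~+>+~~
~~~++~~~
~~~~~~~~
[9] ~~~~~~~~
~~~~~~~~
~~~~++~~
~~~+++~~
~~~+v~~~
~~~~~~~~
[10] ~~~~~~~~
~~~~~~~~
~~~~++~~
~~~+++~~
~~~+~>~~
~~~~~~~~
[11] ~~~~~~~~
~~~~~~~~
~~~~++~~
~~~+++~~
~~~+~+~~
~~~~~v~~
[12] ~~~~~~~~
~~~~~~~~
~~~~++~~
~~~+++~~
~~~+~+~~
~~~~<+~~
[13] ~~~~~~~~
~~~~~~~~
~~~~++~~
~~~+++~~
~~~+^+~~
~~~~++~~
[14] ~~~~~~~~
~~~~~~~~
~~~~++~~
~~~+++~~
~~~++>~~
~~~~++~~
[15] ~~~~~~~~
~~~~~~~~
~~~~++~~
~~~++^~~
~~~++~~~
~~~~++~~
[16] ~~~~~~~~
~~~~~~~~
~~~~++~~
~~~+<~~~
~~~++~~~
~~~~++~~
[17] ~~~~~~~~
~~~~~~~~
~~~~++~~
~~~+~~~~
~~~+v~~~
~~~~++~~
[18] ~~~~~~~~
~~~~~~~~
~~~~++~~
~~~+~~~~
~~~+~>~~
~~~~++~~
[19] ~~~~~~~~
~~~~~~~~
~~~~++~~
~~~+~~~~
~~~+~+~~
~~~~+v~~
[20] ~~~~~~~~
~~~~~~~~
~~~~++~~
~~~+~~~~
~~~+~+~~
~~~~+~>~
[21] ~~~~~~v~
~~~~~~~~
~~~~++~~
~~~+~~~~
~~~+~+~~
~~~~+~+~
[22] ~~~~~<+~
~~~~~~~~
~~~~++~~
~~~+~~~~
~~~+~+~~
~~~~+~+~
[23] ~~~~~++~
~~~~~~~~
~~~~++~~
~~~+~~~~
~~~+~+~~
~~~~+^+~
[24] ~~~~~++~
~~~~~~~~
~~~~++~~
~~~+~~~~
~~~+~+~~
~~~~++>~
[25] ~~~~~++~
~~~~~~~~
~~~~++~~
~~~+~~~~
~~~+~+^~
~~~~++~~
[26] ~~~~~++~
~~~~~~~~
~~~~++~~
~~~+~~~~
~~~+~++>
~~~~++~~
[27] ~~~~~++~
~~~~~~~~
~~~~++~~
~~~+~~~~
~~~+~+++
~~~~++~v
[28] ~~~~~++~
~~~~~~~~
~~~~++~~
~~~+~~~~
~~~+~+++
~~~~++<+
[29] ~~~~~++~
~~~~~~~~
~~~~++~~
~~~+~~~~
~~~+~+^+
~~~~++++
[30] ~~~~~++~
~~~~~~~~
~~~~++~~
~~~+~~~~
~~~+~<~+
~~~~++++
[31] ~~~~~++~
~~~~~~~~
~~~~++~~
~~~+~~~~
~~~+~~~+
~~~~+v++

south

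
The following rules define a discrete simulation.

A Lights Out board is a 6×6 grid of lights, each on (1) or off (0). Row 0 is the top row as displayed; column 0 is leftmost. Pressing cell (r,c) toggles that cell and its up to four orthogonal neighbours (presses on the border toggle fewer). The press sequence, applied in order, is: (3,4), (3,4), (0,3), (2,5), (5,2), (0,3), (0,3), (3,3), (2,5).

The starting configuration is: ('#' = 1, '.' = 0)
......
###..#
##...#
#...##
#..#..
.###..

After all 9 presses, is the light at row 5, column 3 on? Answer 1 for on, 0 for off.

t=0: ......
###..#
##...#
#...##
#..#..
.###..
t=1: ......
###..#
##..##
#..#..
#..##.
.###..
t=2: ......
###..#
##...#
#...##
#..#..
.###..
t=3: ..###.
####.#
##...#
#...##
#..#..
.###..
t=4: ..###.
####..
##..#.
#...#.
#..#..
.###..
t=5: ..###.
####..
##..#.
#...#.
#.##..
......
t=6: ......
###...
##..#.
#...#.
#.##..
......
t=7: ..###.
####..
##..#.
#...#.
#.##..
......
t=8: ..###.
####..
##.##.
#.##..
#.#...
......
t=9: ..###.
####.#
##.#.#
#.##.#
#.#...
......

0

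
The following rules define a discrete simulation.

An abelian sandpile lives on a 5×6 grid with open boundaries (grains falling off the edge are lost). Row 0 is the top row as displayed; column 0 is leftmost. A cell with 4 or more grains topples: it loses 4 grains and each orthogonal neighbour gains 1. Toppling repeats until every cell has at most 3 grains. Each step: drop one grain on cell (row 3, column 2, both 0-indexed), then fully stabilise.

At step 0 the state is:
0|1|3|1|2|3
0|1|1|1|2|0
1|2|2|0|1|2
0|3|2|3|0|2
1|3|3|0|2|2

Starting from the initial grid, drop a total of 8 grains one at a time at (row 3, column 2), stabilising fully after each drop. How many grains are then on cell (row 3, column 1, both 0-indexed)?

t=0: 0|1|3|1|2|3
0|1|1|1|2|0
1|2|2|0|1|2
0|3|2|3|0|2
1|3|3|0|2|2
t=1: 0|1|3|1|2|3
0|1|1|1|2|0
1|2|2|0|1|2
0|3|3|3|0|2
1|3|3|0|2|2
t=2: 0|1|3|1|2|3
0|1|1|1|2|0
1|3|3|1|1|2
1|1|3|0|1|2
2|1|1|2|2|2
t=3: 0|1|3|1|2|3
0|2|2|1|2|0
2|0|1|2|1|2
1|3|1|1|1|2
2|1|2|2|2|2
t=4: 0|1|3|1|2|3
0|2|2|1|2|0
2|0|1|2|1|2
1|3|2|1|1|2
2|1|2|2|2|2
t=5: 0|1|3|1|2|3
0|2|2|1|2|0
2|0|1|2|1|2
1|3|3|1|1|2
2|1|2|2|2|2
t=6: 0|1|3|1|2|3
0|2|2|1|2|0
2|1|2|2|1|2
2|0|1|2|1|2
2|2|3|2|2|2
t=7: 0|1|3|1|2|3
0|2|2|1|2|0
2|1|2|2|1|2
2|0|2|2|1|2
2|2|3|2|2|2
t=8: 0|1|3|1|2|3
0|2|2|1|2|0
2|1|2|2|1|2
2|0|3|2|1|2
2|2|3|2|2|2

0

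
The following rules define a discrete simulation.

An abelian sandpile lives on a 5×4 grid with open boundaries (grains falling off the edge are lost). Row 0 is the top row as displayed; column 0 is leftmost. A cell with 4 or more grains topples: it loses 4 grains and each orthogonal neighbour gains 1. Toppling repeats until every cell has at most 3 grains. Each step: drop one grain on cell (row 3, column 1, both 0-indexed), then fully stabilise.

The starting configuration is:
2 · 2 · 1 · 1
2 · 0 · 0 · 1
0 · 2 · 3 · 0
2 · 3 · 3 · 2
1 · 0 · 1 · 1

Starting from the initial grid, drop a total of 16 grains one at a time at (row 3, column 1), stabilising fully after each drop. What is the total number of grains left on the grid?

step 0: 2 · 2 · 1 · 1
2 · 0 · 0 · 1
0 · 2 · 3 · 0
2 · 3 · 3 · 2
1 · 0 · 1 · 1
step 1: 2 · 2 · 1 · 1
2 · 1 · 1 · 1
1 · 0 · 1 · 1
3 · 2 · 1 · 3
1 · 1 · 2 · 1
step 2: 2 · 2 · 1 · 1
2 · 1 · 1 · 1
1 · 0 · 1 · 1
3 · 3 · 1 · 3
1 · 1 · 2 · 1
step 3: 2 · 2 · 1 · 1
2 · 1 · 1 · 1
2 · 1 · 1 · 1
0 · 1 · 2 · 3
2 · 2 · 2 · 1
step 4: 2 · 2 · 1 · 1
2 · 1 · 1 · 1
2 · 1 · 1 · 1
0 · 2 · 2 · 3
2 · 2 · 2 · 1
step 5: 2 · 2 · 1 · 1
2 · 1 · 1 · 1
2 · 1 · 1 · 1
0 · 3 · 2 · 3
2 · 2 · 2 · 1
step 6: 2 · 2 · 1 · 1
2 · 1 · 1 · 1
2 · 2 · 1 · 1
1 · 0 · 3 · 3
2 · 3 · 2 · 1
step 7: 2 · 2 · 1 · 1
2 · 1 · 1 · 1
2 · 2 · 1 · 1
1 · 1 · 3 · 3
2 · 3 · 2 · 1
step 8: 2 · 2 · 1 · 1
2 · 1 · 1 · 1
2 · 2 · 1 · 1
1 · 2 · 3 · 3
2 · 3 · 2 · 1
step 9: 2 · 2 · 1 · 1
2 · 1 · 1 · 1
2 · 2 · 1 · 1
1 · 3 · 3 · 3
2 · 3 · 2 · 1
step 10: 2 · 2 · 1 · 1
2 · 1 · 1 · 1
2 · 3 · 2 · 2
2 · 2 · 2 · 0
3 · 1 · 0 · 3
step 11: 2 · 2 · 1 · 1
2 · 1 · 1 · 1
2 · 3 · 2 · 2
2 · 3 · 2 · 0
3 · 1 · 0 · 3
step 12: 2 · 2 · 1 · 1
2 · 2 · 1 · 1
3 · 0 · 3 · 2
3 · 1 · 3 · 0
3 · 2 · 0 · 3
step 13: 2 · 2 · 1 · 1
2 · 2 · 1 · 1
3 · 0 · 3 · 2
3 · 2 · 3 · 0
3 · 2 · 0 · 3
step 14: 2 · 2 · 1 · 1
2 · 2 · 1 · 1
3 · 0 · 3 · 2
3 · 3 · 3 · 0
3 · 2 · 0 · 3
step 15: 2 · 2 · 1 · 1
3 · 2 · 2 · 1
0 · 3 · 0 · 3
2 · 3 · 1 · 1
1 · 0 · 2 · 3
step 16: 2 · 2 · 1 · 1
3 · 3 · 2 · 1
1 · 0 · 1 · 3
3 · 1 · 2 · 1
1 · 1 · 2 · 3

34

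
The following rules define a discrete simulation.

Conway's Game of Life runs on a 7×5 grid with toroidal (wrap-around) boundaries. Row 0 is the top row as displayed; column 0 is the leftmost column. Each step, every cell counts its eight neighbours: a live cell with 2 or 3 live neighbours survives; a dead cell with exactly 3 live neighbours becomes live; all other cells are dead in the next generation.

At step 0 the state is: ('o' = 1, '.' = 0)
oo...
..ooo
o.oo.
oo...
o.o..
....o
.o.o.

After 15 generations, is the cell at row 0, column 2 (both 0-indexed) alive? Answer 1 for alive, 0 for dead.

t=0: oo...
..ooo
o.oo.
oo...
o.o..
....o
.o.o.
t=1: oo...
.....
o....
o..o.
o...o
ooooo
.oo.o
t=2: ooo..
oo...
....o
oo...
.....
.....
.....
t=3: o.o..
..o.o
....o
o....
.....
.....
.o...
t=4: o.oo.
oo..o
o..oo
.....
.....
.....
.o...
t=5: ..oo.
.....
.o.o.
....o
.....
.....
.oo..
t=6: .ooo.
...o.
.....
.....
.....
.....
.ooo.
t=7: .o..o
...o.
.....
.....
.....
..o..
.o.o.
t=8: o..oo
.....
.....
.....
.....
..o..
oo.o.
t=9: oooo.
....o
.....
.....
.....
.oo..
oo.o.
t=10: ...o.
ooooo
.....
.....
.....
ooo..
...o.
t=11: oo...
ooooo
ooooo
.....
.o...
.oo..
.o.oo
t=12: .....
.....
.....
...oo
.oo..
.o.o.
...oo
t=13: .....
.....
.....
..oo.
oo..o
oo.oo
..ooo
t=14: ...o.
.....
.....
ooooo
.....
.....
.oo..
t=15: ..o..
.....
ooooo
ooooo
ooooo
.....
..o..

1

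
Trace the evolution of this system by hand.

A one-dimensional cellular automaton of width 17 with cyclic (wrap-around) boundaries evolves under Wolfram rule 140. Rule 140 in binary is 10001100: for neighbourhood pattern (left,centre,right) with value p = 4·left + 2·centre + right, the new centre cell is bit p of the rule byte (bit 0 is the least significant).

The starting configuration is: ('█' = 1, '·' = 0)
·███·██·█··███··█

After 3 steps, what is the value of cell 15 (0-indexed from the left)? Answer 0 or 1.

0

0) ·███·██·█··███··█
1) ·██··█··█··██···█
2) ·█···█··█··█····█
3) ·█···█··█··█····█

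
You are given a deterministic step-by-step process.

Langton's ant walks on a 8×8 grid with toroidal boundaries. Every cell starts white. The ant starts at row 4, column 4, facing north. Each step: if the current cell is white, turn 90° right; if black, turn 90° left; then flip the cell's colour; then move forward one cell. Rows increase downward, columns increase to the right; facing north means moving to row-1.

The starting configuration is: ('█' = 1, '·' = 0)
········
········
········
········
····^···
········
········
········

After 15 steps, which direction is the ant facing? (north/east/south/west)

east

0) ········
········
········
········
····^···
········
········
········
1) ········
········
········
········
····█>··
········
········
········
2) ········
········
········
········
····██··
·····v··
········
········
3) ········
········
········
········
····██··
····<█··
········
········
4) ········
········
········
········
····^█··
····██··
········
········
5) ········
········
········
········
···<·█··
····██··
········
········
6) ········
········
········
···^····
···█·█··
····██··
········
········
7) ········
········
········
···█>···
···█·█··
····██··
········
········
8) ········
········
········
···██···
···█v█··
····██··
········
········
9) ········
········
········
···██···
···<██··
····██··
········
········
10) ········
········
········
···██···
····██··
···v██··
········
········
11) ········
········
········
···██···
····██··
··<███··
········
········
12) ········
········
········
···██···
··^·██··
··████··
········
········
13) ········
········
········
···██···
··█>██··
··████··
········
········
14) ········
········
········
···██···
··████··
··█v██··
········
········
15) ········
········
········
···██···
··████··
··█·>█··
········
········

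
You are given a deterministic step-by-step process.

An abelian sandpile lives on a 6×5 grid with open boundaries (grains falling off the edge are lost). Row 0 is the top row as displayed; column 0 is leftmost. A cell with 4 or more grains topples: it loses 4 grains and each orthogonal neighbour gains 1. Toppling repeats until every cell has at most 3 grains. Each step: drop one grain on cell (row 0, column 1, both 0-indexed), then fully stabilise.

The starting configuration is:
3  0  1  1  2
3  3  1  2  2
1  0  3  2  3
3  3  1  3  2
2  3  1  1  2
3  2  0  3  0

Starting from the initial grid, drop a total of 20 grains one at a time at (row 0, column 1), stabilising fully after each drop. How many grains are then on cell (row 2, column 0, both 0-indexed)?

2

step 0: 3  0  1  1  2
3  3  1  2  2
1  0  3  2  3
3  3  1  3  2
2  3  1  1  2
3  2  0  3  0
step 1: 3  1  1  1  2
3  3  1  2  2
1  0  3  2  3
3  3  1  3  2
2  3  1  1  2
3  2  0  3  0
step 2: 3  2  1  1  2
3  3  1  2  2
1  0  3  2  3
3  3  1  3  2
2  3  1  1  2
3  2  0  3  0
step 3: 3  3  1  1  2
3  3  1  2  2
1  0  3  2  3
3  3  1  3  2
2  3  1  1  2
3  2  0  3  0
step 4: 1  2  2  1  2
1  1  2  2  2
2  1  3  2  3
3  3  1  3  2
2  3  1  1  2
3  2  0  3  0
step 5: 1  3  2  1  2
1  1  2  2  2
2  1  3  2  3
3  3  1  3  2
2  3  1  1  2
3  2  0  3  0
step 6: 2  0  3  1  2
1  2  2  2  2
2  1  3  2  3
3  3  1  3  2
2  3  1  1  2
3  2  0  3  0
step 7: 2  1  3  1  2
1  2  2  2  2
2  1  3  2  3
3  3  1  3  2
2  3  1  1  2
3  2  0  3  0
step 8: 2  2  3  1  2
1  2  2  2  2
2  1  3  2  3
3  3  1  3  2
2  3  1  1  2
3  2  0  3  0
step 9: 2  3  3  1  2
1  2  2  2  2
2  1  3  2  3
3  3  1  3  2
2  3  1  1  2
3  2  0  3  0
step 10: 3  1  0  2  2
1  3  3  2  2
2  1  3  2  3
3  3  1  3  2
2  3  1  1  2
3  2  0  3  0
step 11: 3  2  0  2  2
1  3  3  2  2
2  1  3  2  3
3  3  1  3  2
2  3  1  1  2
3  2  0  3  0
step 12: 3  3  0  2  2
1  3  3  2  2
2  1  3  2  3
3  3  1  3  2
2  3  1  1  2
3  2  0  3  0
step 13: 0  2  2  2  2
3  1  1  3  2
2  3  0  3  3
3  3  2  3  2
2  3  1  1  2
3  2  0  3  0
step 14: 0  3  2  2  2
3  1  1  3  2
2  3  0  3  3
3  3  2  3  2
2  3  1  1  2
3  2  0  3  0
step 15: 1  0  3  2  2
3  2  1  3  2
2  3  0  3  3
3  3  2  3  2
2  3  1  1  2
3  2  0  3  0
step 16: 1  1  3  2  2
3  2  1  3  2
2  3  0  3  3
3  3  2  3  2
2  3  1  1  2
3  2  0  3  0
step 17: 1  2  3  2  2
3  2  1  3  2
2  3  0  3  3
3  3  2  3  2
2  3  1  1  2
3  2  0  3  0
step 18: 1  3  3  2  2
3  2  1  3  2
2  3  0  3  3
3  3  2  3  2
2  3  1  1  2
3  2  0  3  0
step 19: 2  1  0  3  2
3  3  2  3  2
2  3  0  3  3
3  3  2  3  2
2  3  1  1  2
3  2  0  3  0
step 20: 2  2  0  3  2
3  3  2  3  2
2  3  0  3  3
3  3  2  3  2
2  3  1  1  2
3  2  0  3  0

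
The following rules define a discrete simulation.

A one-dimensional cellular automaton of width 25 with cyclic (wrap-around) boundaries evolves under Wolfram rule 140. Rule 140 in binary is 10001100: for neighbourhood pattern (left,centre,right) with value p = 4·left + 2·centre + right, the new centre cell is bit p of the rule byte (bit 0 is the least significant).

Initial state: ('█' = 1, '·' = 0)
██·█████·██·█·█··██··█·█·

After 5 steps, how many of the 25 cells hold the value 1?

gen 0: ██·█████·██·█·█··██··█·█·
gen 1: █··████··█··█·█··█···█·█·
gen 2: █··███···█··█·█··█···█·█·
gen 3: █··██····█··█·█··█···█·█·
gen 4: █··█·····█··█·█··█···█·█·
gen 5: █··█·····█··█·█··█···█·█·

8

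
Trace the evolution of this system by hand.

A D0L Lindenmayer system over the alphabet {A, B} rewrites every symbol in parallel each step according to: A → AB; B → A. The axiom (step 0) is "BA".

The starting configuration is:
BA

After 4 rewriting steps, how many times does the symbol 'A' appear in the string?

8

step 0: BA
step 1: AAB
step 2: ABABA
step 3: ABAABAAB
step 4: ABAABABAABABA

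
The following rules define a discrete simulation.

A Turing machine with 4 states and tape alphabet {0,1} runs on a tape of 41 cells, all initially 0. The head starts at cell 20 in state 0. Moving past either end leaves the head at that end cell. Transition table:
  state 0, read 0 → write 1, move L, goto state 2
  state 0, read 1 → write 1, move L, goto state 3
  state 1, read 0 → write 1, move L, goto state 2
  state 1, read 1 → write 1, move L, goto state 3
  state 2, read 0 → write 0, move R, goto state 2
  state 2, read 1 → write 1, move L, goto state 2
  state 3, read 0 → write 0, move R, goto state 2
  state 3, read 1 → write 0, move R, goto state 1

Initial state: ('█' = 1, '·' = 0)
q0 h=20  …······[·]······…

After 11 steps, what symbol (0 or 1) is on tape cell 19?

k=0  q0 h=20  …······[·]······…
k=1  q2 h=19  …······[·]█·····…
k=2  q2 h=20  …······[█]······…
k=3  q2 h=19  …······[·]█·····…
k=4  q2 h=20  …······[█]······…
k=5  q2 h=19  …······[·]█·····…
k=6  q2 h=20  …······[█]······…
k=7  q2 h=19  …······[·]█·····…
k=8  q2 h=20  …······[█]······…
k=9  q2 h=19  …······[·]█·····…
k=10  q2 h=20  …······[█]······…
k=11  q2 h=19  …······[·]█·····…

0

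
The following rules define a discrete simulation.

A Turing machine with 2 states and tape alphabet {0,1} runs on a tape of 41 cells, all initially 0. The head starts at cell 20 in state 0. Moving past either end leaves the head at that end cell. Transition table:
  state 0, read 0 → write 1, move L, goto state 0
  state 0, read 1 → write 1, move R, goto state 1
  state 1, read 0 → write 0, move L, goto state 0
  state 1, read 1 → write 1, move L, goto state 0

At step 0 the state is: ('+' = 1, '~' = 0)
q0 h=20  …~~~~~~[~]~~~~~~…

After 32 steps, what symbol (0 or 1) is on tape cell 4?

1

t=0: q0 h=20  …~~~~~~[~]~~~~~~…
t=1: q0 h=19  …~~~~~~[~]+~~~~~…
t=2: q0 h=18  …~~~~~~[~]++~~~~…
t=3: q0 h=17  …~~~~~~[~]+++~~~…
t=4: q0 h=16  …~~~~~~[~]++++~~…
t=5: q0 h=15  …~~~~~~[~]+++++~…
t=6: q0 h=14  …~~~~~~[~]++++++…
t=7: q0 h=13  …~~~~~~[~]++++++…
t=8: q0 h=12  …~~~~~~[~]++++++…
t=9: q0 h=11  …~~~~~~[~]++++++…
t=10: q0 h=10  …~~~~~~[~]++++++…
t=11: q0 h= 9  …~~~~~~[~]++++++…
t=12: q0 h= 8  …~~~~~~[~]++++++…
t=13: q0 h= 7  …~~~~~~[~]++++++…
t=14: q0 h= 6  |~~~~~~[~]++++++…
t=15: q0 h= 5  |~~~~~[~]++++++…
t=16: q0 h= 4  |~~~~[~]++++++…
t=17: q0 h= 3  |~~~[~]++++++…
t=18: q0 h= 2  |~~[~]++++++…
t=19: q0 h= 1  |~[~]++++++…
t=20: q0 h= 0  |[~]++++++…
t=21: q0 h= 0  |[+]++++++…
t=22: q1 h= 1  |+[+]++++++…
t=23: q0 h= 0  |[+]++++++…
t=24: q1 h= 1  |+[+]++++++…
t=25: q0 h= 0  |[+]++++++…
t=26: q1 h= 1  |+[+]++++++…
t=27: q0 h= 0  |[+]++++++…
t=28: q1 h= 1  |+[+]++++++…
t=29: q0 h= 0  |[+]++++++…
t=30: q1 h= 1  |+[+]++++++…
t=31: q0 h= 0  |[+]++++++…
t=32: q1 h= 1  |+[+]++++++…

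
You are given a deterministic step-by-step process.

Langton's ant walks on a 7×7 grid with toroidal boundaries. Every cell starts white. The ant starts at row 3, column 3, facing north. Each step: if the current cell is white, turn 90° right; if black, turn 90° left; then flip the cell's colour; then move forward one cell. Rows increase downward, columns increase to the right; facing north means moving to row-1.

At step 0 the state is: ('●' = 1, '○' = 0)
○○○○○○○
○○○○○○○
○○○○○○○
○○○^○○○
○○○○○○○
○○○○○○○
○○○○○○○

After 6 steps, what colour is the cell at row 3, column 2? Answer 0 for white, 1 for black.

k=0  ○○○○○○○
○○○○○○○
○○○○○○○
○○○^○○○
○○○○○○○
○○○○○○○
○○○○○○○
k=1  ○○○○○○○
○○○○○○○
○○○○○○○
○○○●>○○
○○○○○○○
○○○○○○○
○○○○○○○
k=2  ○○○○○○○
○○○○○○○
○○○○○○○
○○○●●○○
○○○○v○○
○○○○○○○
○○○○○○○
k=3  ○○○○○○○
○○○○○○○
○○○○○○○
○○○●●○○
○○○<●○○
○○○○○○○
○○○○○○○
k=4  ○○○○○○○
○○○○○○○
○○○○○○○
○○○^●○○
○○○●●○○
○○○○○○○
○○○○○○○
k=5  ○○○○○○○
○○○○○○○
○○○○○○○
○○<○●○○
○○○●●○○
○○○○○○○
○○○○○○○
k=6  ○○○○○○○
○○○○○○○
○○^○○○○
○○●○●○○
○○○●●○○
○○○○○○○
○○○○○○○

1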